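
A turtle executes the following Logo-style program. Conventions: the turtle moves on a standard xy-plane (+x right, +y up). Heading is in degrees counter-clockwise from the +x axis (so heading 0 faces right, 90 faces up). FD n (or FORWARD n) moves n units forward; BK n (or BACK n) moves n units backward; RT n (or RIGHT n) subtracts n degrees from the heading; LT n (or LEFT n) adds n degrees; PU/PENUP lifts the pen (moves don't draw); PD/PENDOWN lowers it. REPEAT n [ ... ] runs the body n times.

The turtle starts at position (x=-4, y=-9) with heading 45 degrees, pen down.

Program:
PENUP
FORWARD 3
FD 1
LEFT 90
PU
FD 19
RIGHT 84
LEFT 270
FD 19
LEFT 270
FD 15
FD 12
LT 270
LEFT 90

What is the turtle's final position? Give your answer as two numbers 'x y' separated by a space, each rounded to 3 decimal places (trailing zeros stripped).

Answer: -16.832 -25.677

Derivation:
Executing turtle program step by step:
Start: pos=(-4,-9), heading=45, pen down
PU: pen up
FD 3: (-4,-9) -> (-1.879,-6.879) [heading=45, move]
FD 1: (-1.879,-6.879) -> (-1.172,-6.172) [heading=45, move]
LT 90: heading 45 -> 135
PU: pen up
FD 19: (-1.172,-6.172) -> (-14.607,7.263) [heading=135, move]
RT 84: heading 135 -> 51
LT 270: heading 51 -> 321
FD 19: (-14.607,7.263) -> (0.159,-4.694) [heading=321, move]
LT 270: heading 321 -> 231
FD 15: (0.159,-4.694) -> (-9.281,-16.351) [heading=231, move]
FD 12: (-9.281,-16.351) -> (-16.832,-25.677) [heading=231, move]
LT 270: heading 231 -> 141
LT 90: heading 141 -> 231
Final: pos=(-16.832,-25.677), heading=231, 0 segment(s) drawn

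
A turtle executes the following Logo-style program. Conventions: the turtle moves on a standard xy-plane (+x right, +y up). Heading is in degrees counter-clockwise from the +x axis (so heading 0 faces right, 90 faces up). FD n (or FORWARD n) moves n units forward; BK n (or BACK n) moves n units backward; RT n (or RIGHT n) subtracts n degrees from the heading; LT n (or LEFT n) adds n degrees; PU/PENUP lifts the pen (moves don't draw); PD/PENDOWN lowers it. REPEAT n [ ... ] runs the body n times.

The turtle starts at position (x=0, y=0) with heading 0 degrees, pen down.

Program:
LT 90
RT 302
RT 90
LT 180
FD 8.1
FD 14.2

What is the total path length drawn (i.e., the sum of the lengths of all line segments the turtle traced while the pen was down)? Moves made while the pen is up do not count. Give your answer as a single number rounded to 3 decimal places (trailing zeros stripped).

Executing turtle program step by step:
Start: pos=(0,0), heading=0, pen down
LT 90: heading 0 -> 90
RT 302: heading 90 -> 148
RT 90: heading 148 -> 58
LT 180: heading 58 -> 238
FD 8.1: (0,0) -> (-4.292,-6.869) [heading=238, draw]
FD 14.2: (-4.292,-6.869) -> (-11.817,-18.911) [heading=238, draw]
Final: pos=(-11.817,-18.911), heading=238, 2 segment(s) drawn

Segment lengths:
  seg 1: (0,0) -> (-4.292,-6.869), length = 8.1
  seg 2: (-4.292,-6.869) -> (-11.817,-18.911), length = 14.2
Total = 22.3

Answer: 22.3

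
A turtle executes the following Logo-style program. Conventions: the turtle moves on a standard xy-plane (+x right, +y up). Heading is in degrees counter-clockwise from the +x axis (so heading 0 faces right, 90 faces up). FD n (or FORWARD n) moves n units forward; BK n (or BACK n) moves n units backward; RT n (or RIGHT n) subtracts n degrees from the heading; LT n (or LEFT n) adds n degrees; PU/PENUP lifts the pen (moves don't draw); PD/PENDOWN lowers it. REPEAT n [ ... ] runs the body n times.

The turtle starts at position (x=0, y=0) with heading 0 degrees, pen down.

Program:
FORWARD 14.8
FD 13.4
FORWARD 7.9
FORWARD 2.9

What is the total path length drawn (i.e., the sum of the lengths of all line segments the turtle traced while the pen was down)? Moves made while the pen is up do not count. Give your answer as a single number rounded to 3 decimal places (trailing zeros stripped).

Executing turtle program step by step:
Start: pos=(0,0), heading=0, pen down
FD 14.8: (0,0) -> (14.8,0) [heading=0, draw]
FD 13.4: (14.8,0) -> (28.2,0) [heading=0, draw]
FD 7.9: (28.2,0) -> (36.1,0) [heading=0, draw]
FD 2.9: (36.1,0) -> (39,0) [heading=0, draw]
Final: pos=(39,0), heading=0, 4 segment(s) drawn

Segment lengths:
  seg 1: (0,0) -> (14.8,0), length = 14.8
  seg 2: (14.8,0) -> (28.2,0), length = 13.4
  seg 3: (28.2,0) -> (36.1,0), length = 7.9
  seg 4: (36.1,0) -> (39,0), length = 2.9
Total = 39

Answer: 39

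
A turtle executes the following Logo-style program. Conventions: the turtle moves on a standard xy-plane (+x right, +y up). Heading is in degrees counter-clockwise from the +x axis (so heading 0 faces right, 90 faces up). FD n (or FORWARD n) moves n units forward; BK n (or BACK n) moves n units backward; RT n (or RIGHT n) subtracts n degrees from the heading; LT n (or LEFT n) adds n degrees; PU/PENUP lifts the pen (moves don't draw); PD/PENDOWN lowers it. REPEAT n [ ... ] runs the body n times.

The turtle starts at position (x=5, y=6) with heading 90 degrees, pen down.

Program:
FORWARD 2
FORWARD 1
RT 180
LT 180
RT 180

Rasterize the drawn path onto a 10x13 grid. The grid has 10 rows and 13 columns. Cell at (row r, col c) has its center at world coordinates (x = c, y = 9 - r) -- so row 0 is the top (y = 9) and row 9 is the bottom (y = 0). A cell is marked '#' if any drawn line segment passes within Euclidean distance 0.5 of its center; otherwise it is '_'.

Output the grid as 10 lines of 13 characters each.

Answer: _____#_______
_____#_______
_____#_______
_____#_______
_____________
_____________
_____________
_____________
_____________
_____________

Derivation:
Segment 0: (5,6) -> (5,8)
Segment 1: (5,8) -> (5,9)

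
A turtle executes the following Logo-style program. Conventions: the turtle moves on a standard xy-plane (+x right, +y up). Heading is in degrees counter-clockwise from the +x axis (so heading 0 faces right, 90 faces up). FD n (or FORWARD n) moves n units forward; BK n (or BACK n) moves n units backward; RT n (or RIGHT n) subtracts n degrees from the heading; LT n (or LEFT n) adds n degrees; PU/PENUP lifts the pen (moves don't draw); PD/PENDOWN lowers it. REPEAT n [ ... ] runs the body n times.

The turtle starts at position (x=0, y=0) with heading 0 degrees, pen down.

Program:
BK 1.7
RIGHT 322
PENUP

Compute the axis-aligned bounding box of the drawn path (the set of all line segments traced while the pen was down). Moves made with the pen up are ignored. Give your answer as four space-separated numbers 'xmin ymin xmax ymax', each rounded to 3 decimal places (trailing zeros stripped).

Answer: -1.7 0 0 0

Derivation:
Executing turtle program step by step:
Start: pos=(0,0), heading=0, pen down
BK 1.7: (0,0) -> (-1.7,0) [heading=0, draw]
RT 322: heading 0 -> 38
PU: pen up
Final: pos=(-1.7,0), heading=38, 1 segment(s) drawn

Segment endpoints: x in {-1.7, 0}, y in {0}
xmin=-1.7, ymin=0, xmax=0, ymax=0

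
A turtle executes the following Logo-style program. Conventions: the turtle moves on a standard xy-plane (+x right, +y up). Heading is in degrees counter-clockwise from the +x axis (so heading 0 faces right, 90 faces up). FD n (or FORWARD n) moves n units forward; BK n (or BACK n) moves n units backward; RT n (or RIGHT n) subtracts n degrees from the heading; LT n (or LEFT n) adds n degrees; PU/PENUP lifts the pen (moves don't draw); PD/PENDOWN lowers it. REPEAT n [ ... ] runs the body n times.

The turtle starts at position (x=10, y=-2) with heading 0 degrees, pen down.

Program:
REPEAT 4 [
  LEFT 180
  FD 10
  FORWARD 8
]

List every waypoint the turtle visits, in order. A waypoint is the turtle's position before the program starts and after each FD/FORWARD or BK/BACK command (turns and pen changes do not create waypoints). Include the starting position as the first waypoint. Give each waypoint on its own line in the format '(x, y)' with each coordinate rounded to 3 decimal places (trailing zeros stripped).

Answer: (10, -2)
(0, -2)
(-8, -2)
(2, -2)
(10, -2)
(0, -2)
(-8, -2)
(2, -2)
(10, -2)

Derivation:
Executing turtle program step by step:
Start: pos=(10,-2), heading=0, pen down
REPEAT 4 [
  -- iteration 1/4 --
  LT 180: heading 0 -> 180
  FD 10: (10,-2) -> (0,-2) [heading=180, draw]
  FD 8: (0,-2) -> (-8,-2) [heading=180, draw]
  -- iteration 2/4 --
  LT 180: heading 180 -> 0
  FD 10: (-8,-2) -> (2,-2) [heading=0, draw]
  FD 8: (2,-2) -> (10,-2) [heading=0, draw]
  -- iteration 3/4 --
  LT 180: heading 0 -> 180
  FD 10: (10,-2) -> (0,-2) [heading=180, draw]
  FD 8: (0,-2) -> (-8,-2) [heading=180, draw]
  -- iteration 4/4 --
  LT 180: heading 180 -> 0
  FD 10: (-8,-2) -> (2,-2) [heading=0, draw]
  FD 8: (2,-2) -> (10,-2) [heading=0, draw]
]
Final: pos=(10,-2), heading=0, 8 segment(s) drawn
Waypoints (9 total):
(10, -2)
(0, -2)
(-8, -2)
(2, -2)
(10, -2)
(0, -2)
(-8, -2)
(2, -2)
(10, -2)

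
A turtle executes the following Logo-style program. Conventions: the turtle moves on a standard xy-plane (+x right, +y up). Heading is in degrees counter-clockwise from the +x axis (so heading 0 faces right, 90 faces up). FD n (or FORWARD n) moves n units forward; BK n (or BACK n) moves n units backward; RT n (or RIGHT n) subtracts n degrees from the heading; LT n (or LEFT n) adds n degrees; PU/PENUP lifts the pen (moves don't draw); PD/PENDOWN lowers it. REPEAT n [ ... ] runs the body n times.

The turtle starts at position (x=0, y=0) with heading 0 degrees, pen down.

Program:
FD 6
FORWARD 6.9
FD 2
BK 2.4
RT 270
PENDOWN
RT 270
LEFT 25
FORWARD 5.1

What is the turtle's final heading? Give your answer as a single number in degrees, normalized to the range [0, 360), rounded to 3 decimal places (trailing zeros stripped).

Executing turtle program step by step:
Start: pos=(0,0), heading=0, pen down
FD 6: (0,0) -> (6,0) [heading=0, draw]
FD 6.9: (6,0) -> (12.9,0) [heading=0, draw]
FD 2: (12.9,0) -> (14.9,0) [heading=0, draw]
BK 2.4: (14.9,0) -> (12.5,0) [heading=0, draw]
RT 270: heading 0 -> 90
PD: pen down
RT 270: heading 90 -> 180
LT 25: heading 180 -> 205
FD 5.1: (12.5,0) -> (7.878,-2.155) [heading=205, draw]
Final: pos=(7.878,-2.155), heading=205, 5 segment(s) drawn

Answer: 205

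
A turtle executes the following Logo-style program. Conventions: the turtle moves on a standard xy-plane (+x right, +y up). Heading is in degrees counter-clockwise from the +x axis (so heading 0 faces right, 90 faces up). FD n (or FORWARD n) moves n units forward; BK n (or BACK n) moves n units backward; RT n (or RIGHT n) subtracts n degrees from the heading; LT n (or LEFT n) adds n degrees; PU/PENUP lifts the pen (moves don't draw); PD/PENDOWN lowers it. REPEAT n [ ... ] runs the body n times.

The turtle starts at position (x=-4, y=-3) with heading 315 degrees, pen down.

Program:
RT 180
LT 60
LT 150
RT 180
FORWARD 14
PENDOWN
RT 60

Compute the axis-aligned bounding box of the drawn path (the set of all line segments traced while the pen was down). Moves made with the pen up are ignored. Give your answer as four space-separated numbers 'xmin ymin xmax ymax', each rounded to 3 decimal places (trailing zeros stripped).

Answer: -17.523 -3 -4 0.623

Derivation:
Executing turtle program step by step:
Start: pos=(-4,-3), heading=315, pen down
RT 180: heading 315 -> 135
LT 60: heading 135 -> 195
LT 150: heading 195 -> 345
RT 180: heading 345 -> 165
FD 14: (-4,-3) -> (-17.523,0.623) [heading=165, draw]
PD: pen down
RT 60: heading 165 -> 105
Final: pos=(-17.523,0.623), heading=105, 1 segment(s) drawn

Segment endpoints: x in {-17.523, -4}, y in {-3, 0.623}
xmin=-17.523, ymin=-3, xmax=-4, ymax=0.623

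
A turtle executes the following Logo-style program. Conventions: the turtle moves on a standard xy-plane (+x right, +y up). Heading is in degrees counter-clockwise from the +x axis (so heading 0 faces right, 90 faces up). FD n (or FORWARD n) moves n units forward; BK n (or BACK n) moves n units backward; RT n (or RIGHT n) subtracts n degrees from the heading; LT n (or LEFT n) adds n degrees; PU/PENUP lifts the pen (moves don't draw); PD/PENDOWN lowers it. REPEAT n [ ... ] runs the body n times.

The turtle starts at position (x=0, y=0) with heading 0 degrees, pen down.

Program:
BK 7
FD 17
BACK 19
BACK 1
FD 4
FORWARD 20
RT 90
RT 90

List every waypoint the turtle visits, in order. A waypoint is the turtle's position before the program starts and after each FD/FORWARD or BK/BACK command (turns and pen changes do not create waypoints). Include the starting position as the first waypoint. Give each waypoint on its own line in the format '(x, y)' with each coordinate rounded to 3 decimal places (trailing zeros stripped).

Answer: (0, 0)
(-7, 0)
(10, 0)
(-9, 0)
(-10, 0)
(-6, 0)
(14, 0)

Derivation:
Executing turtle program step by step:
Start: pos=(0,0), heading=0, pen down
BK 7: (0,0) -> (-7,0) [heading=0, draw]
FD 17: (-7,0) -> (10,0) [heading=0, draw]
BK 19: (10,0) -> (-9,0) [heading=0, draw]
BK 1: (-9,0) -> (-10,0) [heading=0, draw]
FD 4: (-10,0) -> (-6,0) [heading=0, draw]
FD 20: (-6,0) -> (14,0) [heading=0, draw]
RT 90: heading 0 -> 270
RT 90: heading 270 -> 180
Final: pos=(14,0), heading=180, 6 segment(s) drawn
Waypoints (7 total):
(0, 0)
(-7, 0)
(10, 0)
(-9, 0)
(-10, 0)
(-6, 0)
(14, 0)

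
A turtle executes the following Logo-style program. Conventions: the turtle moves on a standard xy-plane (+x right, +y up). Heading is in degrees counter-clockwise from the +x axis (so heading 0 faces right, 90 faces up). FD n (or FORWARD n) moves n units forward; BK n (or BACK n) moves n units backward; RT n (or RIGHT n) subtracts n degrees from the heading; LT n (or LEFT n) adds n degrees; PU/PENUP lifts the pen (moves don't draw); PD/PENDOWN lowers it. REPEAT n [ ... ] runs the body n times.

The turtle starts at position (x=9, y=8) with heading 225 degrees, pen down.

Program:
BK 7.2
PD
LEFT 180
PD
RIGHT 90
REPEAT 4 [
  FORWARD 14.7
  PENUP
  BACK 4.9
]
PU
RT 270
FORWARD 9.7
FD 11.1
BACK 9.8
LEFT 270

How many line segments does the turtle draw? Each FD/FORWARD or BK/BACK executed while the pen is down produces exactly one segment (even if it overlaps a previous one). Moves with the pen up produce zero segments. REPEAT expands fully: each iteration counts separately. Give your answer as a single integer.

Executing turtle program step by step:
Start: pos=(9,8), heading=225, pen down
BK 7.2: (9,8) -> (14.091,13.091) [heading=225, draw]
PD: pen down
LT 180: heading 225 -> 45
PD: pen down
RT 90: heading 45 -> 315
REPEAT 4 [
  -- iteration 1/4 --
  FD 14.7: (14.091,13.091) -> (24.486,2.697) [heading=315, draw]
  PU: pen up
  BK 4.9: (24.486,2.697) -> (21.021,6.162) [heading=315, move]
  -- iteration 2/4 --
  FD 14.7: (21.021,6.162) -> (31.415,-4.233) [heading=315, move]
  PU: pen up
  BK 4.9: (31.415,-4.233) -> (27.95,-0.768) [heading=315, move]
  -- iteration 3/4 --
  FD 14.7: (27.95,-0.768) -> (38.345,-11.163) [heading=315, move]
  PU: pen up
  BK 4.9: (38.345,-11.163) -> (34.88,-7.698) [heading=315, move]
  -- iteration 4/4 --
  FD 14.7: (34.88,-7.698) -> (45.275,-18.092) [heading=315, move]
  PU: pen up
  BK 4.9: (45.275,-18.092) -> (41.81,-14.627) [heading=315, move]
]
PU: pen up
RT 270: heading 315 -> 45
FD 9.7: (41.81,-14.627) -> (48.669,-7.768) [heading=45, move]
FD 11.1: (48.669,-7.768) -> (56.518,0.08) [heading=45, move]
BK 9.8: (56.518,0.08) -> (49.588,-6.849) [heading=45, move]
LT 270: heading 45 -> 315
Final: pos=(49.588,-6.849), heading=315, 2 segment(s) drawn
Segments drawn: 2

Answer: 2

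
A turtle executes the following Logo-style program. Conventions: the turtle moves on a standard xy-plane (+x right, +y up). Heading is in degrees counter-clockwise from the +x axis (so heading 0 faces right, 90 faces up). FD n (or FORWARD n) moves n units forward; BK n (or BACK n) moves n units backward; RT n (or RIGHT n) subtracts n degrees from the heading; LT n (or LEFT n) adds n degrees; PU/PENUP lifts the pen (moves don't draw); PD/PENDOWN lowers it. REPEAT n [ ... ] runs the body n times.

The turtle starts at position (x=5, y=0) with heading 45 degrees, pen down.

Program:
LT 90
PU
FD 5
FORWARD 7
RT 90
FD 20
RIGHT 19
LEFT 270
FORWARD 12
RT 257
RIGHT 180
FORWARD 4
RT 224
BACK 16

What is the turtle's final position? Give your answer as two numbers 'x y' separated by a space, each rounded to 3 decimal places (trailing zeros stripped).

Executing turtle program step by step:
Start: pos=(5,0), heading=45, pen down
LT 90: heading 45 -> 135
PU: pen up
FD 5: (5,0) -> (1.464,3.536) [heading=135, move]
FD 7: (1.464,3.536) -> (-3.485,8.485) [heading=135, move]
RT 90: heading 135 -> 45
FD 20: (-3.485,8.485) -> (10.657,22.627) [heading=45, move]
RT 19: heading 45 -> 26
LT 270: heading 26 -> 296
FD 12: (10.657,22.627) -> (15.917,11.842) [heading=296, move]
RT 257: heading 296 -> 39
RT 180: heading 39 -> 219
FD 4: (15.917,11.842) -> (12.809,9.325) [heading=219, move]
RT 224: heading 219 -> 355
BK 16: (12.809,9.325) -> (-3.13,10.719) [heading=355, move]
Final: pos=(-3.13,10.719), heading=355, 0 segment(s) drawn

Answer: -3.13 10.719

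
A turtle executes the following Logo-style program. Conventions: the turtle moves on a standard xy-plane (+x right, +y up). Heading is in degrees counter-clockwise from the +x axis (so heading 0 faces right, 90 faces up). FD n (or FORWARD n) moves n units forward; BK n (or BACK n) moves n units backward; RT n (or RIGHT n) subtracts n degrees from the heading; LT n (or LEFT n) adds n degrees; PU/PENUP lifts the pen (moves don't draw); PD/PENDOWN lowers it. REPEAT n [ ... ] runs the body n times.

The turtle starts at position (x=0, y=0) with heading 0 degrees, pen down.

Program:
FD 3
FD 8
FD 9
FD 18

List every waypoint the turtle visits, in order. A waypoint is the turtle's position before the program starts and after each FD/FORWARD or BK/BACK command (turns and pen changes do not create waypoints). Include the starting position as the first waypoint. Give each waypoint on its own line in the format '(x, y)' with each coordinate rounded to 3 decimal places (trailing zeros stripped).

Answer: (0, 0)
(3, 0)
(11, 0)
(20, 0)
(38, 0)

Derivation:
Executing turtle program step by step:
Start: pos=(0,0), heading=0, pen down
FD 3: (0,0) -> (3,0) [heading=0, draw]
FD 8: (3,0) -> (11,0) [heading=0, draw]
FD 9: (11,0) -> (20,0) [heading=0, draw]
FD 18: (20,0) -> (38,0) [heading=0, draw]
Final: pos=(38,0), heading=0, 4 segment(s) drawn
Waypoints (5 total):
(0, 0)
(3, 0)
(11, 0)
(20, 0)
(38, 0)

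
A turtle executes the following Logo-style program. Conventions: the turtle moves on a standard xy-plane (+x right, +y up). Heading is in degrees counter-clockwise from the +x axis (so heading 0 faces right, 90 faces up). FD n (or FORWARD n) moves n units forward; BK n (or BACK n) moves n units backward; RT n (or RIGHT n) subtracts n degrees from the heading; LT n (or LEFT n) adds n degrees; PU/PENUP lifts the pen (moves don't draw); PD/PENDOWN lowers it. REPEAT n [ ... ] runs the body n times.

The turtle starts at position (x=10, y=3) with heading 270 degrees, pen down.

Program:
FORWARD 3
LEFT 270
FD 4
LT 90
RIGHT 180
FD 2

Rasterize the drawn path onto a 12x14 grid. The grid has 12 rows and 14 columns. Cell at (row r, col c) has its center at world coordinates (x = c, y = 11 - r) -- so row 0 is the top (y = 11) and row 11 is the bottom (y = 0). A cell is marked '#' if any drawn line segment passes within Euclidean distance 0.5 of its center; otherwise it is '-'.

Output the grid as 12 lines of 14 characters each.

Segment 0: (10,3) -> (10,0)
Segment 1: (10,0) -> (6,0)
Segment 2: (6,0) -> (6,2)

Answer: --------------
--------------
--------------
--------------
--------------
--------------
--------------
--------------
----------#---
------#---#---
------#---#---
------#####---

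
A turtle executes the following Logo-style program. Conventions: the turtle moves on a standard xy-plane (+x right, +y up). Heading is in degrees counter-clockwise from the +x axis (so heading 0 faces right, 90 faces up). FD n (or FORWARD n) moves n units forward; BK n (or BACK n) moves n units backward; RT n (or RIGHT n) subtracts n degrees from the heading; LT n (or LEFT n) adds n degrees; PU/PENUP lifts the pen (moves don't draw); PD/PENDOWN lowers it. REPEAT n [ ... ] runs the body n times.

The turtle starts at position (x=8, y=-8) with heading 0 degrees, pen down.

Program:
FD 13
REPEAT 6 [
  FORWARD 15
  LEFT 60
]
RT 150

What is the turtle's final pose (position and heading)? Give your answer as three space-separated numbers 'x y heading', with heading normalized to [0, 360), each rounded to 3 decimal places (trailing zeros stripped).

Answer: 21 -8 210

Derivation:
Executing turtle program step by step:
Start: pos=(8,-8), heading=0, pen down
FD 13: (8,-8) -> (21,-8) [heading=0, draw]
REPEAT 6 [
  -- iteration 1/6 --
  FD 15: (21,-8) -> (36,-8) [heading=0, draw]
  LT 60: heading 0 -> 60
  -- iteration 2/6 --
  FD 15: (36,-8) -> (43.5,4.99) [heading=60, draw]
  LT 60: heading 60 -> 120
  -- iteration 3/6 --
  FD 15: (43.5,4.99) -> (36,17.981) [heading=120, draw]
  LT 60: heading 120 -> 180
  -- iteration 4/6 --
  FD 15: (36,17.981) -> (21,17.981) [heading=180, draw]
  LT 60: heading 180 -> 240
  -- iteration 5/6 --
  FD 15: (21,17.981) -> (13.5,4.99) [heading=240, draw]
  LT 60: heading 240 -> 300
  -- iteration 6/6 --
  FD 15: (13.5,4.99) -> (21,-8) [heading=300, draw]
  LT 60: heading 300 -> 0
]
RT 150: heading 0 -> 210
Final: pos=(21,-8), heading=210, 7 segment(s) drawn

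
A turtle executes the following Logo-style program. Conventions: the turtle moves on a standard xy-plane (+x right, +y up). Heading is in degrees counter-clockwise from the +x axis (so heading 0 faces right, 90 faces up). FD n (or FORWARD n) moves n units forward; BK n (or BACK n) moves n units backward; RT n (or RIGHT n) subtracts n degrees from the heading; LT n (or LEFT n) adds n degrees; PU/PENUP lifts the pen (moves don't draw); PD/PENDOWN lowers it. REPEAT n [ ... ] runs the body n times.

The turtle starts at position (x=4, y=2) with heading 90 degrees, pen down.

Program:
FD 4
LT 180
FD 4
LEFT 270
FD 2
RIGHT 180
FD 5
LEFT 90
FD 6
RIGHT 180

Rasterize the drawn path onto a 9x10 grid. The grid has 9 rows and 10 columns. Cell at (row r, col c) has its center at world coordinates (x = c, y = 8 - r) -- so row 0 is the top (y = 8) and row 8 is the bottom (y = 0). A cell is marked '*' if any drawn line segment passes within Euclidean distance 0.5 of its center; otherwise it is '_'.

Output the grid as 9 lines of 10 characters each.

Answer: _______*__
_______*__
____*__*__
____*__*__
____*__*__
____*__*__
__******__
__________
__________

Derivation:
Segment 0: (4,2) -> (4,6)
Segment 1: (4,6) -> (4,2)
Segment 2: (4,2) -> (2,2)
Segment 3: (2,2) -> (7,2)
Segment 4: (7,2) -> (7,8)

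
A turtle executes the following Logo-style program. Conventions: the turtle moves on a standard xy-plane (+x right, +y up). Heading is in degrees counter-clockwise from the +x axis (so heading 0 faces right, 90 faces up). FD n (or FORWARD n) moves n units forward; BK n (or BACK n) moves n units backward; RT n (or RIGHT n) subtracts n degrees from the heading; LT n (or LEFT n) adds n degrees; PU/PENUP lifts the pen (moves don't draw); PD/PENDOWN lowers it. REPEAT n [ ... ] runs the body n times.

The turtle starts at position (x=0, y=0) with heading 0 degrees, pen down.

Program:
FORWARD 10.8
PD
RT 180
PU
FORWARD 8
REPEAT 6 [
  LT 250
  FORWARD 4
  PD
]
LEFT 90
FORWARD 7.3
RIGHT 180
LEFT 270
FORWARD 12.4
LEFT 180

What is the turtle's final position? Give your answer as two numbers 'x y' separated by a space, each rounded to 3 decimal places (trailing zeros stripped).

Executing turtle program step by step:
Start: pos=(0,0), heading=0, pen down
FD 10.8: (0,0) -> (10.8,0) [heading=0, draw]
PD: pen down
RT 180: heading 0 -> 180
PU: pen up
FD 8: (10.8,0) -> (2.8,0) [heading=180, move]
REPEAT 6 [
  -- iteration 1/6 --
  LT 250: heading 180 -> 70
  FD 4: (2.8,0) -> (4.168,3.759) [heading=70, move]
  PD: pen down
  -- iteration 2/6 --
  LT 250: heading 70 -> 320
  FD 4: (4.168,3.759) -> (7.232,1.188) [heading=320, draw]
  PD: pen down
  -- iteration 3/6 --
  LT 250: heading 320 -> 210
  FD 4: (7.232,1.188) -> (3.768,-0.812) [heading=210, draw]
  PD: pen down
  -- iteration 4/6 --
  LT 250: heading 210 -> 100
  FD 4: (3.768,-0.812) -> (3.074,3.127) [heading=100, draw]
  PD: pen down
  -- iteration 5/6 --
  LT 250: heading 100 -> 350
  FD 4: (3.074,3.127) -> (7.013,2.432) [heading=350, draw]
  PD: pen down
  -- iteration 6/6 --
  LT 250: heading 350 -> 240
  FD 4: (7.013,2.432) -> (5.013,-1.032) [heading=240, draw]
  PD: pen down
]
LT 90: heading 240 -> 330
FD 7.3: (5.013,-1.032) -> (11.335,-4.682) [heading=330, draw]
RT 180: heading 330 -> 150
LT 270: heading 150 -> 60
FD 12.4: (11.335,-4.682) -> (17.535,6.057) [heading=60, draw]
LT 180: heading 60 -> 240
Final: pos=(17.535,6.057), heading=240, 8 segment(s) drawn

Answer: 17.535 6.057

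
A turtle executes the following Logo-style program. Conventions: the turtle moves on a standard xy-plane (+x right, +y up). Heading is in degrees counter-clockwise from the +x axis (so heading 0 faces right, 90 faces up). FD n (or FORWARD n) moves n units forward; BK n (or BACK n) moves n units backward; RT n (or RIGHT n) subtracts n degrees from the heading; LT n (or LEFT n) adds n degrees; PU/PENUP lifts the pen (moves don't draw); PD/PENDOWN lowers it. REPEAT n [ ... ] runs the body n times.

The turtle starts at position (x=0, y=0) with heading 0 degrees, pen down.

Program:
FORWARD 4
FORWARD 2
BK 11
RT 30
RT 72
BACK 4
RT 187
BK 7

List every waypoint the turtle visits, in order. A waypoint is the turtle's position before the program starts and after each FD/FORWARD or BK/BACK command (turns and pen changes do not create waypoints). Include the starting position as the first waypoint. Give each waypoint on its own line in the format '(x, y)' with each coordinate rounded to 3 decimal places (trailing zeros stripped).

Executing turtle program step by step:
Start: pos=(0,0), heading=0, pen down
FD 4: (0,0) -> (4,0) [heading=0, draw]
FD 2: (4,0) -> (6,0) [heading=0, draw]
BK 11: (6,0) -> (-5,0) [heading=0, draw]
RT 30: heading 0 -> 330
RT 72: heading 330 -> 258
BK 4: (-5,0) -> (-4.168,3.913) [heading=258, draw]
RT 187: heading 258 -> 71
BK 7: (-4.168,3.913) -> (-6.447,-2.706) [heading=71, draw]
Final: pos=(-6.447,-2.706), heading=71, 5 segment(s) drawn
Waypoints (6 total):
(0, 0)
(4, 0)
(6, 0)
(-5, 0)
(-4.168, 3.913)
(-6.447, -2.706)

Answer: (0, 0)
(4, 0)
(6, 0)
(-5, 0)
(-4.168, 3.913)
(-6.447, -2.706)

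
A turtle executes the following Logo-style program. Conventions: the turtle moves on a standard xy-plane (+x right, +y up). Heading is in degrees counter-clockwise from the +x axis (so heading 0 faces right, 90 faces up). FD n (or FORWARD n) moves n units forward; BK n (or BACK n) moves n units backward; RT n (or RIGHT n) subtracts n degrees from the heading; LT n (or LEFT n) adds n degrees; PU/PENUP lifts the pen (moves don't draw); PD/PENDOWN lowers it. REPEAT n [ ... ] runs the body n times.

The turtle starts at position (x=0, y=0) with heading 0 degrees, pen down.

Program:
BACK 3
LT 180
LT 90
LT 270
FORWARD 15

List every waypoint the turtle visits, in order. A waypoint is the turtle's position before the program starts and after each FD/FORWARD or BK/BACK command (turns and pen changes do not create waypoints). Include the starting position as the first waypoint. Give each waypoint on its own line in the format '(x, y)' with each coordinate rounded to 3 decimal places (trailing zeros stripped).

Executing turtle program step by step:
Start: pos=(0,0), heading=0, pen down
BK 3: (0,0) -> (-3,0) [heading=0, draw]
LT 180: heading 0 -> 180
LT 90: heading 180 -> 270
LT 270: heading 270 -> 180
FD 15: (-3,0) -> (-18,0) [heading=180, draw]
Final: pos=(-18,0), heading=180, 2 segment(s) drawn
Waypoints (3 total):
(0, 0)
(-3, 0)
(-18, 0)

Answer: (0, 0)
(-3, 0)
(-18, 0)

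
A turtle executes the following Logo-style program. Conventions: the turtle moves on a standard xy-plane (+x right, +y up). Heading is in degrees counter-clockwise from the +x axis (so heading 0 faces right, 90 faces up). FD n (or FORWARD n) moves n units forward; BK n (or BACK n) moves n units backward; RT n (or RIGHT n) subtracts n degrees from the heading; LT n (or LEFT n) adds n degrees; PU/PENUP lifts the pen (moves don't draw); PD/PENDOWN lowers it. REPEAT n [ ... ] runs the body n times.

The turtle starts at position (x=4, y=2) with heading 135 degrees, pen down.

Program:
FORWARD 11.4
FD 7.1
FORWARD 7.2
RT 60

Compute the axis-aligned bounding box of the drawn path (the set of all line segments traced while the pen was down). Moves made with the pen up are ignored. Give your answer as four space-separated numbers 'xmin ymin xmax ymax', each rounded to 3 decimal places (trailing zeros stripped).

Executing turtle program step by step:
Start: pos=(4,2), heading=135, pen down
FD 11.4: (4,2) -> (-4.061,10.061) [heading=135, draw]
FD 7.1: (-4.061,10.061) -> (-9.081,15.081) [heading=135, draw]
FD 7.2: (-9.081,15.081) -> (-14.173,20.173) [heading=135, draw]
RT 60: heading 135 -> 75
Final: pos=(-14.173,20.173), heading=75, 3 segment(s) drawn

Segment endpoints: x in {-14.173, -9.081, -4.061, 4}, y in {2, 10.061, 15.081, 20.173}
xmin=-14.173, ymin=2, xmax=4, ymax=20.173

Answer: -14.173 2 4 20.173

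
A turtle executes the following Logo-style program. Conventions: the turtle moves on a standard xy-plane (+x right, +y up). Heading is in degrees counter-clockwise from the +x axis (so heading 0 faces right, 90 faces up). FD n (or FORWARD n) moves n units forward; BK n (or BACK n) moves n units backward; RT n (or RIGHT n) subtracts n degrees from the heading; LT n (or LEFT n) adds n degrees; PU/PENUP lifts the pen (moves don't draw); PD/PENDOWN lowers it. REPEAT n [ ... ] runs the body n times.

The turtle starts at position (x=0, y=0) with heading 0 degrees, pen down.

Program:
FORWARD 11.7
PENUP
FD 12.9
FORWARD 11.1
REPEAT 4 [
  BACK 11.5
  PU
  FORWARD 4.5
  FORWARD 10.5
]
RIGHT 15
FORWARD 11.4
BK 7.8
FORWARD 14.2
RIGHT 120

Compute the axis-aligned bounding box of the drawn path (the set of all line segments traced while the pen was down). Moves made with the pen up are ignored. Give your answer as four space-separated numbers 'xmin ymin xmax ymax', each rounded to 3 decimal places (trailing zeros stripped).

Executing turtle program step by step:
Start: pos=(0,0), heading=0, pen down
FD 11.7: (0,0) -> (11.7,0) [heading=0, draw]
PU: pen up
FD 12.9: (11.7,0) -> (24.6,0) [heading=0, move]
FD 11.1: (24.6,0) -> (35.7,0) [heading=0, move]
REPEAT 4 [
  -- iteration 1/4 --
  BK 11.5: (35.7,0) -> (24.2,0) [heading=0, move]
  PU: pen up
  FD 4.5: (24.2,0) -> (28.7,0) [heading=0, move]
  FD 10.5: (28.7,0) -> (39.2,0) [heading=0, move]
  -- iteration 2/4 --
  BK 11.5: (39.2,0) -> (27.7,0) [heading=0, move]
  PU: pen up
  FD 4.5: (27.7,0) -> (32.2,0) [heading=0, move]
  FD 10.5: (32.2,0) -> (42.7,0) [heading=0, move]
  -- iteration 3/4 --
  BK 11.5: (42.7,0) -> (31.2,0) [heading=0, move]
  PU: pen up
  FD 4.5: (31.2,0) -> (35.7,0) [heading=0, move]
  FD 10.5: (35.7,0) -> (46.2,0) [heading=0, move]
  -- iteration 4/4 --
  BK 11.5: (46.2,0) -> (34.7,0) [heading=0, move]
  PU: pen up
  FD 4.5: (34.7,0) -> (39.2,0) [heading=0, move]
  FD 10.5: (39.2,0) -> (49.7,0) [heading=0, move]
]
RT 15: heading 0 -> 345
FD 11.4: (49.7,0) -> (60.712,-2.951) [heading=345, move]
BK 7.8: (60.712,-2.951) -> (53.177,-0.932) [heading=345, move]
FD 14.2: (53.177,-0.932) -> (66.893,-4.607) [heading=345, move]
RT 120: heading 345 -> 225
Final: pos=(66.893,-4.607), heading=225, 1 segment(s) drawn

Segment endpoints: x in {0, 11.7}, y in {0}
xmin=0, ymin=0, xmax=11.7, ymax=0

Answer: 0 0 11.7 0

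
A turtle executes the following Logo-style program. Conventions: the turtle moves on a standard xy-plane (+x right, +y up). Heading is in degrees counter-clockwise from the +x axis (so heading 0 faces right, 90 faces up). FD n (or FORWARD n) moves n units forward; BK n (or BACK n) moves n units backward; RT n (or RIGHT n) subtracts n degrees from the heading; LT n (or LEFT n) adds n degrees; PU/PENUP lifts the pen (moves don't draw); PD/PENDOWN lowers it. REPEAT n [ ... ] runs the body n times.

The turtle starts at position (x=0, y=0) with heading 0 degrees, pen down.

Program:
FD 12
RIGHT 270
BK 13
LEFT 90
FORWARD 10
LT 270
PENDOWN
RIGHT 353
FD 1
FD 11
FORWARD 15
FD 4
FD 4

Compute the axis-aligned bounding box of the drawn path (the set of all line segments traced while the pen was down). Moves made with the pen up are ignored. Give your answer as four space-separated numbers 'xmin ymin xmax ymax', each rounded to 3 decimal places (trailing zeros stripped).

Executing turtle program step by step:
Start: pos=(0,0), heading=0, pen down
FD 12: (0,0) -> (12,0) [heading=0, draw]
RT 270: heading 0 -> 90
BK 13: (12,0) -> (12,-13) [heading=90, draw]
LT 90: heading 90 -> 180
FD 10: (12,-13) -> (2,-13) [heading=180, draw]
LT 270: heading 180 -> 90
PD: pen down
RT 353: heading 90 -> 97
FD 1: (2,-13) -> (1.878,-12.007) [heading=97, draw]
FD 11: (1.878,-12.007) -> (0.538,-1.089) [heading=97, draw]
FD 15: (0.538,-1.089) -> (-1.29,13.799) [heading=97, draw]
FD 4: (-1.29,13.799) -> (-1.778,17.769) [heading=97, draw]
FD 4: (-1.778,17.769) -> (-2.265,21.739) [heading=97, draw]
Final: pos=(-2.265,21.739), heading=97, 8 segment(s) drawn

Segment endpoints: x in {-2.265, -1.778, -1.29, 0, 0.538, 1.878, 2, 12, 12}, y in {-13, -13, -12.007, -1.089, 0, 13.799, 17.769, 21.739}
xmin=-2.265, ymin=-13, xmax=12, ymax=21.739

Answer: -2.265 -13 12 21.739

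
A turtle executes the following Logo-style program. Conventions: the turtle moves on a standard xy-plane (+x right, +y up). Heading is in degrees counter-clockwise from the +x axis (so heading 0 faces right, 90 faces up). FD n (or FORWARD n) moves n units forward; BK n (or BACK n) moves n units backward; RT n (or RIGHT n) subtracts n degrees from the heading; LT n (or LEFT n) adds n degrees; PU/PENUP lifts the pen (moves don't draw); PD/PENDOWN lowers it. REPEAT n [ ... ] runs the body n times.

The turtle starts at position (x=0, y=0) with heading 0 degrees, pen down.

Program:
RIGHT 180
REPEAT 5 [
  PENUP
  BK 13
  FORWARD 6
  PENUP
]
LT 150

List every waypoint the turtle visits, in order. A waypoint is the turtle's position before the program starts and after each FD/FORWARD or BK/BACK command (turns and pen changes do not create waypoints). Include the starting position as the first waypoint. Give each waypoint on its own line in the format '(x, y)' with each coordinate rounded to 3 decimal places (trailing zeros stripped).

Executing turtle program step by step:
Start: pos=(0,0), heading=0, pen down
RT 180: heading 0 -> 180
REPEAT 5 [
  -- iteration 1/5 --
  PU: pen up
  BK 13: (0,0) -> (13,0) [heading=180, move]
  FD 6: (13,0) -> (7,0) [heading=180, move]
  PU: pen up
  -- iteration 2/5 --
  PU: pen up
  BK 13: (7,0) -> (20,0) [heading=180, move]
  FD 6: (20,0) -> (14,0) [heading=180, move]
  PU: pen up
  -- iteration 3/5 --
  PU: pen up
  BK 13: (14,0) -> (27,0) [heading=180, move]
  FD 6: (27,0) -> (21,0) [heading=180, move]
  PU: pen up
  -- iteration 4/5 --
  PU: pen up
  BK 13: (21,0) -> (34,0) [heading=180, move]
  FD 6: (34,0) -> (28,0) [heading=180, move]
  PU: pen up
  -- iteration 5/5 --
  PU: pen up
  BK 13: (28,0) -> (41,0) [heading=180, move]
  FD 6: (41,0) -> (35,0) [heading=180, move]
  PU: pen up
]
LT 150: heading 180 -> 330
Final: pos=(35,0), heading=330, 0 segment(s) drawn
Waypoints (11 total):
(0, 0)
(13, 0)
(7, 0)
(20, 0)
(14, 0)
(27, 0)
(21, 0)
(34, 0)
(28, 0)
(41, 0)
(35, 0)

Answer: (0, 0)
(13, 0)
(7, 0)
(20, 0)
(14, 0)
(27, 0)
(21, 0)
(34, 0)
(28, 0)
(41, 0)
(35, 0)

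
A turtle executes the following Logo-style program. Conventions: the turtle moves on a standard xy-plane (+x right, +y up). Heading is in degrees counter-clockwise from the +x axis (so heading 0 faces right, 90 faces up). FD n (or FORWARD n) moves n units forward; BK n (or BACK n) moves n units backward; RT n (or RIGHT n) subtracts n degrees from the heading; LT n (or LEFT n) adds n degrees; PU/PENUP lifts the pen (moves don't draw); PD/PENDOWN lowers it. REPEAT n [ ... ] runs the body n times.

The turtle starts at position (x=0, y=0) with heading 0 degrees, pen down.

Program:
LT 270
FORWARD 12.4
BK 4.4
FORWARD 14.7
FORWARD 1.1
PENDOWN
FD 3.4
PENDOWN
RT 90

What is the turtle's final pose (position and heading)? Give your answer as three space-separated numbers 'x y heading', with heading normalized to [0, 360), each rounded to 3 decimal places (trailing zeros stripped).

Executing turtle program step by step:
Start: pos=(0,0), heading=0, pen down
LT 270: heading 0 -> 270
FD 12.4: (0,0) -> (0,-12.4) [heading=270, draw]
BK 4.4: (0,-12.4) -> (0,-8) [heading=270, draw]
FD 14.7: (0,-8) -> (0,-22.7) [heading=270, draw]
FD 1.1: (0,-22.7) -> (0,-23.8) [heading=270, draw]
PD: pen down
FD 3.4: (0,-23.8) -> (0,-27.2) [heading=270, draw]
PD: pen down
RT 90: heading 270 -> 180
Final: pos=(0,-27.2), heading=180, 5 segment(s) drawn

Answer: 0 -27.2 180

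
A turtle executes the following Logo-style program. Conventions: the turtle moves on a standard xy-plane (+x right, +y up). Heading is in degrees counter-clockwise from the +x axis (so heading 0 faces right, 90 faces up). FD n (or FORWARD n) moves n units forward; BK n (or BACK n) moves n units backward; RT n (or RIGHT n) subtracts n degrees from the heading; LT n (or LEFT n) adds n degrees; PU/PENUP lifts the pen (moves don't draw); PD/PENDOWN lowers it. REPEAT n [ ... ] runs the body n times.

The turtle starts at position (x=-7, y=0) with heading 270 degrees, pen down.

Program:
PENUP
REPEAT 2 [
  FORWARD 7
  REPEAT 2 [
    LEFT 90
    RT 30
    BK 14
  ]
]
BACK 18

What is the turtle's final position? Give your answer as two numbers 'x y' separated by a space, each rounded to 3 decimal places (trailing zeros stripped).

Executing turtle program step by step:
Start: pos=(-7,0), heading=270, pen down
PU: pen up
REPEAT 2 [
  -- iteration 1/2 --
  FD 7: (-7,0) -> (-7,-7) [heading=270, move]
  REPEAT 2 [
    -- iteration 1/2 --
    LT 90: heading 270 -> 0
    RT 30: heading 0 -> 330
    BK 14: (-7,-7) -> (-19.124,0) [heading=330, move]
    -- iteration 2/2 --
    LT 90: heading 330 -> 60
    RT 30: heading 60 -> 30
    BK 14: (-19.124,0) -> (-31.249,-7) [heading=30, move]
  ]
  -- iteration 2/2 --
  FD 7: (-31.249,-7) -> (-25.187,-3.5) [heading=30, move]
  REPEAT 2 [
    -- iteration 1/2 --
    LT 90: heading 30 -> 120
    RT 30: heading 120 -> 90
    BK 14: (-25.187,-3.5) -> (-25.187,-17.5) [heading=90, move]
    -- iteration 2/2 --
    LT 90: heading 90 -> 180
    RT 30: heading 180 -> 150
    BK 14: (-25.187,-17.5) -> (-13.062,-24.5) [heading=150, move]
  ]
]
BK 18: (-13.062,-24.5) -> (2.526,-33.5) [heading=150, move]
Final: pos=(2.526,-33.5), heading=150, 0 segment(s) drawn

Answer: 2.526 -33.5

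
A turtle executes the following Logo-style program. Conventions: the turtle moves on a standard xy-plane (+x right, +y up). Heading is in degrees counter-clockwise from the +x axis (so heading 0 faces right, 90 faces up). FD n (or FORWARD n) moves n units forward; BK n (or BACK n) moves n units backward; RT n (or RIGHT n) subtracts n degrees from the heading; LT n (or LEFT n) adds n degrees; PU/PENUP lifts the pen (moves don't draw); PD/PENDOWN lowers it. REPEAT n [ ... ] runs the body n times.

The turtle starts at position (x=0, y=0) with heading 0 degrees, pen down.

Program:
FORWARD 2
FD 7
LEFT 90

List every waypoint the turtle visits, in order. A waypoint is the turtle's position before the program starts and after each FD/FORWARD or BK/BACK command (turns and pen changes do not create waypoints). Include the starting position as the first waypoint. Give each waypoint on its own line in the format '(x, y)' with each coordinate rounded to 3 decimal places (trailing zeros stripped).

Answer: (0, 0)
(2, 0)
(9, 0)

Derivation:
Executing turtle program step by step:
Start: pos=(0,0), heading=0, pen down
FD 2: (0,0) -> (2,0) [heading=0, draw]
FD 7: (2,0) -> (9,0) [heading=0, draw]
LT 90: heading 0 -> 90
Final: pos=(9,0), heading=90, 2 segment(s) drawn
Waypoints (3 total):
(0, 0)
(2, 0)
(9, 0)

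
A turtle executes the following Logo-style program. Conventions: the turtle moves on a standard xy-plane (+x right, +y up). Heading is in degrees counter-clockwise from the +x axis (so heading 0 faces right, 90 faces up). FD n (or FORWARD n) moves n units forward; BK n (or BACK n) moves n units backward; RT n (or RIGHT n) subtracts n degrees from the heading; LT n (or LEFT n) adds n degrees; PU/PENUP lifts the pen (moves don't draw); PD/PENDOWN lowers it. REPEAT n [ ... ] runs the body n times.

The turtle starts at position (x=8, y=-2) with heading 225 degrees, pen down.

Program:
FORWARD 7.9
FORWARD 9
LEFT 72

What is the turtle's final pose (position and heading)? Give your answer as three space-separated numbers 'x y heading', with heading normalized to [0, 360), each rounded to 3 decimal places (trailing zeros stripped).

Executing turtle program step by step:
Start: pos=(8,-2), heading=225, pen down
FD 7.9: (8,-2) -> (2.414,-7.586) [heading=225, draw]
FD 9: (2.414,-7.586) -> (-3.95,-13.95) [heading=225, draw]
LT 72: heading 225 -> 297
Final: pos=(-3.95,-13.95), heading=297, 2 segment(s) drawn

Answer: -3.95 -13.95 297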